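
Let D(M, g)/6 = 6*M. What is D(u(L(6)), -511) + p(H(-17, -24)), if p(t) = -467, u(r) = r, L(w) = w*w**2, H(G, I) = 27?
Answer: 7309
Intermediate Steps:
L(w) = w**3
D(M, g) = 36*M (D(M, g) = 6*(6*M) = 36*M)
D(u(L(6)), -511) + p(H(-17, -24)) = 36*6**3 - 467 = 36*216 - 467 = 7776 - 467 = 7309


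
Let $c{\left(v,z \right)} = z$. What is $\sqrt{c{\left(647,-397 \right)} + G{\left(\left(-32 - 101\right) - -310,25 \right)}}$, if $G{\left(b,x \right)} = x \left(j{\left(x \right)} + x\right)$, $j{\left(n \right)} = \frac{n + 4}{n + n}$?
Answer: $\frac{\sqrt{970}}{2} \approx 15.572$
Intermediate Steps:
$j{\left(n \right)} = \frac{4 + n}{2 n}$
$G{\left(b,x \right)} = x \left(x + \frac{4 + x}{2 x}\right)$ ($G{\left(b,x \right)} = x \left(\frac{4 + x}{2 x} + x\right) = x \left(x + \frac{4 + x}{2 x}\right)$)
$\sqrt{c{\left(647,-397 \right)} + G{\left(\left(-32 - 101\right) - -310,25 \right)}} = \sqrt{-397 + \left(2 + 25^{2} + \frac{1}{2} \cdot 25\right)} = \sqrt{-397 + \left(2 + 625 + \frac{25}{2}\right)} = \sqrt{-397 + \frac{1279}{2}} = \sqrt{\frac{485}{2}} = \frac{\sqrt{970}}{2}$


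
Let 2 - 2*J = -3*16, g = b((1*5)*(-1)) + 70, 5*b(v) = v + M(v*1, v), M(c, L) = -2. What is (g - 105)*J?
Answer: -910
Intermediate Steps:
b(v) = -⅖ + v/5 (b(v) = (v - 2)/5 = (-2 + v)/5 = -⅖ + v/5)
g = 343/5 (g = (-⅖ + ((1*5)*(-1))/5) + 70 = (-⅖ + (5*(-1))/5) + 70 = (-⅖ + (⅕)*(-5)) + 70 = (-⅖ - 1) + 70 = -7/5 + 70 = 343/5 ≈ 68.600)
J = 25 (J = 1 - (-3)*16/2 = 1 - ½*(-48) = 1 + 24 = 25)
(g - 105)*J = (343/5 - 105)*25 = -182/5*25 = -910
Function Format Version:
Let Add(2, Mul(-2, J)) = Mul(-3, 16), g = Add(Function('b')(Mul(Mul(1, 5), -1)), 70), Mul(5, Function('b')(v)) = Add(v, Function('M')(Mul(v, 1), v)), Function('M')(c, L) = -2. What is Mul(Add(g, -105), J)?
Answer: -910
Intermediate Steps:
Function('b')(v) = Add(Rational(-2, 5), Mul(Rational(1, 5), v)) (Function('b')(v) = Mul(Rational(1, 5), Add(v, -2)) = Mul(Rational(1, 5), Add(-2, v)) = Add(Rational(-2, 5), Mul(Rational(1, 5), v)))
g = Rational(343, 5) (g = Add(Add(Rational(-2, 5), Mul(Rational(1, 5), Mul(Mul(1, 5), -1))), 70) = Add(Add(Rational(-2, 5), Mul(Rational(1, 5), Mul(5, -1))), 70) = Add(Add(Rational(-2, 5), Mul(Rational(1, 5), -5)), 70) = Add(Add(Rational(-2, 5), -1), 70) = Add(Rational(-7, 5), 70) = Rational(343, 5) ≈ 68.600)
J = 25 (J = Add(1, Mul(Rational(-1, 2), Mul(-3, 16))) = Add(1, Mul(Rational(-1, 2), -48)) = Add(1, 24) = 25)
Mul(Add(g, -105), J) = Mul(Add(Rational(343, 5), -105), 25) = Mul(Rational(-182, 5), 25) = -910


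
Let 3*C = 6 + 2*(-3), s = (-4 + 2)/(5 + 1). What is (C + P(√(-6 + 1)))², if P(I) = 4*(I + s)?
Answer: -704/9 - 32*I*√5/3 ≈ -78.222 - 23.851*I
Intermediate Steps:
s = -⅓ (s = -2/6 = -2*⅙ = -⅓ ≈ -0.33333)
P(I) = -4/3 + 4*I (P(I) = 4*(I - ⅓) = 4*(-⅓ + I) = -4/3 + 4*I)
C = 0 (C = (6 + 2*(-3))/3 = (6 - 6)/3 = (⅓)*0 = 0)
(C + P(√(-6 + 1)))² = (0 + (-4/3 + 4*√(-6 + 1)))² = (0 + (-4/3 + 4*√(-5)))² = (0 + (-4/3 + 4*(I*√5)))² = (0 + (-4/3 + 4*I*√5))² = (-4/3 + 4*I*√5)²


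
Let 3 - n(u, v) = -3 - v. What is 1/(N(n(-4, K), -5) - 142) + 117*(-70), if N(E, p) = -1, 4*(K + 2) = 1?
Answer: -1171171/143 ≈ -8190.0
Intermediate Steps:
K = -7/4 (K = -2 + (¼)*1 = -2 + ¼ = -7/4 ≈ -1.7500)
n(u, v) = 6 + v (n(u, v) = 3 - (-3 - v) = 3 + (3 + v) = 6 + v)
1/(N(n(-4, K), -5) - 142) + 117*(-70) = 1/(-1 - 142) + 117*(-70) = 1/(-143) - 8190 = -1/143 - 8190 = -1171171/143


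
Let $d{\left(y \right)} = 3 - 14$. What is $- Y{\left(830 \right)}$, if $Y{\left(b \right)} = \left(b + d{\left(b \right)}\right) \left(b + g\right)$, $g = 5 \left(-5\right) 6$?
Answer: $-556920$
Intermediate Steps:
$d{\left(y \right)} = -11$ ($d{\left(y \right)} = 3 - 14 = -11$)
$g = -150$ ($g = \left(-25\right) 6 = -150$)
$Y{\left(b \right)} = \left(-150 + b\right) \left(-11 + b\right)$ ($Y{\left(b \right)} = \left(b - 11\right) \left(b - 150\right) = \left(-11 + b\right) \left(-150 + b\right) = \left(-150 + b\right) \left(-11 + b\right)$)
$- Y{\left(830 \right)} = - (1650 + 830^{2} - 133630) = - (1650 + 688900 - 133630) = \left(-1\right) 556920 = -556920$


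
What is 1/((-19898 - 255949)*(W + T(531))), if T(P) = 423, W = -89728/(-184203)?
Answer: -61401/7172720536553 ≈ -8.5603e-9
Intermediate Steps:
W = 89728/184203 (W = -89728*(-1/184203) = 89728/184203 ≈ 0.48711)
1/((-19898 - 255949)*(W + T(531))) = 1/((-19898 - 255949)*(89728/184203 + 423)) = 1/(-275847*78007597/184203) = 1/(-7172720536553/61401) = -61401/7172720536553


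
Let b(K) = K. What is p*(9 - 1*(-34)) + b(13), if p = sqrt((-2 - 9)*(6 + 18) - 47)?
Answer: 13 + 43*I*sqrt(311) ≈ 13.0 + 758.31*I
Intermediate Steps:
p = I*sqrt(311) (p = sqrt(-11*24 - 47) = sqrt(-264 - 47) = sqrt(-311) = I*sqrt(311) ≈ 17.635*I)
p*(9 - 1*(-34)) + b(13) = (I*sqrt(311))*(9 - 1*(-34)) + 13 = (I*sqrt(311))*(9 + 34) + 13 = (I*sqrt(311))*43 + 13 = 43*I*sqrt(311) + 13 = 13 + 43*I*sqrt(311)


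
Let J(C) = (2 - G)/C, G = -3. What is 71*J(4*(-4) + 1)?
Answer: -71/3 ≈ -23.667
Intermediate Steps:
J(C) = 5/C (J(C) = (2 - 1*(-3))/C = (2 + 3)/C = 5/C)
71*J(4*(-4) + 1) = 71*(5/(4*(-4) + 1)) = 71*(5/(-16 + 1)) = 71*(5/(-15)) = 71*(5*(-1/15)) = 71*(-⅓) = -71/3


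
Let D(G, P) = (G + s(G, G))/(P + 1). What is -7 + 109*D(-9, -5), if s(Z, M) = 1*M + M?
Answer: 2915/4 ≈ 728.75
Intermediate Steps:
s(Z, M) = 2*M (s(Z, M) = M + M = 2*M)
D(G, P) = 3*G/(1 + P) (D(G, P) = (G + 2*G)/(P + 1) = (3*G)/(1 + P) = 3*G/(1 + P))
-7 + 109*D(-9, -5) = -7 + 109*(3*(-9)/(1 - 5)) = -7 + 109*(3*(-9)/(-4)) = -7 + 109*(3*(-9)*(-1/4)) = -7 + 109*(27/4) = -7 + 2943/4 = 2915/4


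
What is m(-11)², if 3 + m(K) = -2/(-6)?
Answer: 64/9 ≈ 7.1111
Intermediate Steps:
m(K) = -8/3 (m(K) = -3 - 2/(-6) = -3 - 2*(-⅙) = -3 + ⅓ = -8/3)
m(-11)² = (-8/3)² = 64/9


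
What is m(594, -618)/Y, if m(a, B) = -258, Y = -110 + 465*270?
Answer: -129/62720 ≈ -0.0020568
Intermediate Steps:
Y = 125440 (Y = -110 + 125550 = 125440)
m(594, -618)/Y = -258/125440 = -258*1/125440 = -129/62720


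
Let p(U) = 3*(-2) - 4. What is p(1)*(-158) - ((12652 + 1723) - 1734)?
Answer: -11061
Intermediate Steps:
p(U) = -10 (p(U) = -6 - 4 = -10)
p(1)*(-158) - ((12652 + 1723) - 1734) = -10*(-158) - ((12652 + 1723) - 1734) = 1580 - (14375 - 1734) = 1580 - 1*12641 = 1580 - 12641 = -11061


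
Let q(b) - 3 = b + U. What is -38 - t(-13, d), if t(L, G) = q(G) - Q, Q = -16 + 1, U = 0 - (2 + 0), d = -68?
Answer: 14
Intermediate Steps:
U = -2 (U = 0 - 1*2 = 0 - 2 = -2)
Q = -15
q(b) = 1 + b (q(b) = 3 + (b - 2) = 3 + (-2 + b) = 1 + b)
t(L, G) = 16 + G (t(L, G) = (1 + G) - 1*(-15) = (1 + G) + 15 = 16 + G)
-38 - t(-13, d) = -38 - (16 - 68) = -38 - 1*(-52) = -38 + 52 = 14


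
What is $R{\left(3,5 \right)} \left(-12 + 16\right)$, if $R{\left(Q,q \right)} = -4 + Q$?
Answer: $-4$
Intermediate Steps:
$R{\left(3,5 \right)} \left(-12 + 16\right) = \left(-4 + 3\right) \left(-12 + 16\right) = \left(-1\right) 4 = -4$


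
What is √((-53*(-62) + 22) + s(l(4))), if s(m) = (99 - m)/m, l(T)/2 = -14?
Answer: √647479/14 ≈ 57.476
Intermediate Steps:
l(T) = -28 (l(T) = 2*(-14) = -28)
s(m) = (99 - m)/m
√((-53*(-62) + 22) + s(l(4))) = √((-53*(-62) + 22) + (99 - 1*(-28))/(-28)) = √((3286 + 22) - (99 + 28)/28) = √(3308 - 1/28*127) = √(3308 - 127/28) = √(92497/28) = √647479/14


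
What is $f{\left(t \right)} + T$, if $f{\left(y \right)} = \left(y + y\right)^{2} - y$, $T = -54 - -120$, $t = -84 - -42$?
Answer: $7164$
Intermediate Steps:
$t = -42$ ($t = -84 + 42 = -42$)
$T = 66$ ($T = -54 + 120 = 66$)
$f{\left(y \right)} = - y + 4 y^{2}$ ($f{\left(y \right)} = \left(2 y\right)^{2} - y = 4 y^{2} - y = - y + 4 y^{2}$)
$f{\left(t \right)} + T = - 42 \left(-1 + 4 \left(-42\right)\right) + 66 = - 42 \left(-1 - 168\right) + 66 = \left(-42\right) \left(-169\right) + 66 = 7098 + 66 = 7164$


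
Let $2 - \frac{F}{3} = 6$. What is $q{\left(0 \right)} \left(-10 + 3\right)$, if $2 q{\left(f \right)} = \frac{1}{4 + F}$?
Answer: $\frac{7}{16} \approx 0.4375$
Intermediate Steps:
$F = -12$ ($F = 6 - 18 = -12$)
$q{\left(f \right)} = - \frac{1}{16}$ ($q{\left(f \right)} = \frac{1}{2 \left(4 - 12\right)} = \frac{1}{2 \left(-8\right)} = \frac{1}{2} \left(- \frac{1}{8}\right) = - \frac{1}{16}$)
$q{\left(0 \right)} \left(-10 + 3\right) = - \frac{-10 + 3}{16} = \left(- \frac{1}{16}\right) \left(-7\right) = \frac{7}{16}$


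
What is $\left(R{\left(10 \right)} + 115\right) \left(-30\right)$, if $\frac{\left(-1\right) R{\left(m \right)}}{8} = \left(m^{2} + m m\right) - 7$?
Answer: $42870$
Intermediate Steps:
$R{\left(m \right)} = 56 - 16 m^{2}$ ($R{\left(m \right)} = - 8 \left(\left(m^{2} + m m\right) - 7\right) = - 8 \left(\left(m^{2} + m^{2}\right) - 7\right) = - 8 \left(2 m^{2} - 7\right) = - 8 \left(-7 + 2 m^{2}\right) = 56 - 16 m^{2}$)
$\left(R{\left(10 \right)} + 115\right) \left(-30\right) = \left(\left(56 - 16 \cdot 10^{2}\right) + 115\right) \left(-30\right) = \left(\left(56 - 1600\right) + 115\right) \left(-30\right) = \left(-1544 + 115\right) \left(-30\right) = \left(-1429\right) \left(-30\right) = 42870$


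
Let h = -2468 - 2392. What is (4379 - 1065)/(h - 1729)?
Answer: -3314/6589 ≈ -0.50296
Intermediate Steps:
h = -4860
(4379 - 1065)/(h - 1729) = (4379 - 1065)/(-4860 - 1729) = 3314/(-6589) = 3314*(-1/6589) = -3314/6589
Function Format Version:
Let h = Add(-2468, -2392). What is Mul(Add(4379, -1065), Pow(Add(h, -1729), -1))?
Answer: Rational(-3314, 6589) ≈ -0.50296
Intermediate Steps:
h = -4860
Mul(Add(4379, -1065), Pow(Add(h, -1729), -1)) = Mul(Add(4379, -1065), Pow(Add(-4860, -1729), -1)) = Mul(3314, Pow(-6589, -1)) = Mul(3314, Rational(-1, 6589)) = Rational(-3314, 6589)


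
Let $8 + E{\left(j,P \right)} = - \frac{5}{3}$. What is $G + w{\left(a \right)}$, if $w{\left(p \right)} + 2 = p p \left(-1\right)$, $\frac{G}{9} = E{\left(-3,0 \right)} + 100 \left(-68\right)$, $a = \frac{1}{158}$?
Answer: $- \frac{1530018597}{24964} \approx -61289.0$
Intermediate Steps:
$a = \frac{1}{158} \approx 0.0063291$
$E{\left(j,P \right)} = - \frac{29}{3}$ ($E{\left(j,P \right)} = -8 - \frac{5}{3} = - \frac{29}{3}$)
$G = -61287$ ($G = 9 \left(- \frac{29}{3} + 100 \left(-68\right)\right) = 9 \left(- \frac{29}{3} - 6800\right) = 9 \left(- \frac{20429}{3}\right) = -61287$)
$w{\left(p \right)} = -2 - p^{2}$ ($w{\left(p \right)} = -2 + p p \left(-1\right) = -2 + p^{2} \left(-1\right) = -2 - p^{2}$)
$G + w{\left(a \right)} = -61287 - \frac{49929}{24964} = - \frac{1530018597}{24964}$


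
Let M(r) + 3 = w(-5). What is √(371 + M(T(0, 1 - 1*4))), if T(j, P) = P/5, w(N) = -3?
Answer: √365 ≈ 19.105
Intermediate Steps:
T(j, P) = P/5 (T(j, P) = P*(⅕) = P/5)
M(r) = -6 (M(r) = -3 - 3 = -6)
√(371 + M(T(0, 1 - 1*4))) = √(371 - 6) = √365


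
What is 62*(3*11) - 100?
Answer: 1946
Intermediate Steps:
62*(3*11) - 100 = 62*33 - 100 = 2046 - 100 = 1946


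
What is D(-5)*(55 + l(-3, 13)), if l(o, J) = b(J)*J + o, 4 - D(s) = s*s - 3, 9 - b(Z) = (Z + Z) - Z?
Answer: 0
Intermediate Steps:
b(Z) = 9 - Z (b(Z) = 9 - ((Z + Z) - Z) = 9 - (2*Z - Z) = 9 - Z)
D(s) = 7 - s**2 (D(s) = 4 - (s*s - 3) = 4 - (s**2 - 3) = 4 - (-3 + s**2) = 4 + (3 - s**2) = 7 - s**2)
l(o, J) = o + J*(9 - J) (l(o, J) = (9 - J)*J + o = J*(9 - J) + o = o + J*(9 - J))
D(-5)*(55 + l(-3, 13)) = (7 - 1*(-5)**2)*(55 + (-3 - 1*13*(-9 + 13))) = (7 - 1*25)*(55 + (-3 - 1*13*4)) = (7 - 25)*(55 + (-3 - 52)) = -18*(55 - 55) = -18*0 = 0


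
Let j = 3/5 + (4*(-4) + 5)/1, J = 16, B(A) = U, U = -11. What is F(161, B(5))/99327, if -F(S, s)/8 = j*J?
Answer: 6656/496635 ≈ 0.013402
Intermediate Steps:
B(A) = -11
j = -52/5 (j = 3*(⅕) + (-16 + 5)*1 = ⅗ - 11*1 = ⅗ - 11 = -52/5 ≈ -10.400)
F(S, s) = 6656/5 (F(S, s) = -(-416)*16/5 = -8*(-832/5) = 6656/5)
F(161, B(5))/99327 = (6656/5)/99327 = (6656/5)*(1/99327) = 6656/496635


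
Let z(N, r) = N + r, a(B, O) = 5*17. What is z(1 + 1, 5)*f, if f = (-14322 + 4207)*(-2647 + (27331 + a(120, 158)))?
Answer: -1753769045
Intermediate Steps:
a(B, O) = 85
f = -250538435 (f = (-14322 + 4207)*(-2647 + (27331 + 85)) = -10115*(-2647 + 27416) = -10115*24769 = -250538435)
z(1 + 1, 5)*f = ((1 + 1) + 5)*(-250538435) = (2 + 5)*(-250538435) = 7*(-250538435) = -1753769045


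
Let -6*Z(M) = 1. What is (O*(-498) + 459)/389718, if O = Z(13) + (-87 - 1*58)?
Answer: 36376/194859 ≈ 0.18668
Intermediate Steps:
Z(M) = -⅙ (Z(M) = -⅙*1 = -⅙)
O = -871/6 (O = -⅙ + (-87 - 1*58) = -⅙ + (-87 - 58) = -⅙ - 145 = -871/6 ≈ -145.17)
(O*(-498) + 459)/389718 = (-871/6*(-498) + 459)/389718 = (72293 + 459)*(1/389718) = 72752*(1/389718) = 36376/194859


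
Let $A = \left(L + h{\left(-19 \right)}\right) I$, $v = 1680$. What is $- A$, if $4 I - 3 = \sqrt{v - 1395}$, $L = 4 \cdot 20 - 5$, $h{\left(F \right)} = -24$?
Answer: $- \frac{153}{4} - \frac{51 \sqrt{285}}{4} \approx -253.49$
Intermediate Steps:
$L = 75$ ($L = 80 - 5 = 75$)
$I = \frac{3}{4} + \frac{\sqrt{285}}{4}$ ($I = \frac{3}{4} + \frac{\sqrt{1680 - 1395}}{4} = \frac{3}{4} + \frac{\sqrt{285}}{4} \approx 4.9705$)
$A = \frac{153}{4} + \frac{51 \sqrt{285}}{4}$ ($A = \left(75 - 24\right) \left(\frac{3}{4} + \frac{\sqrt{285}}{4}\right) = 51 \left(\frac{3}{4} + \frac{\sqrt{285}}{4}\right) = \frac{153}{4} + \frac{51 \sqrt{285}}{4} \approx 253.49$)
$- A = - (\frac{153}{4} + \frac{51 \sqrt{285}}{4}) = - \frac{153}{4} - \frac{51 \sqrt{285}}{4}$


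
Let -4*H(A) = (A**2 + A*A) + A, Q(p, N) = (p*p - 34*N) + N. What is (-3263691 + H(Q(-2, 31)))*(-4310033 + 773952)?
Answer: 53502556879827/4 ≈ 1.3376e+13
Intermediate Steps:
Q(p, N) = p**2 - 33*N (Q(p, N) = (p**2 - 34*N) + N = p**2 - 33*N)
H(A) = -A**2/2 - A/4 (H(A) = -((A**2 + A*A) + A)/4 = -((A**2 + A**2) + A)/4 = -(2*A**2 + A)/4 = -(A + 2*A**2)/4 = -A**2/2 - A/4)
(-3263691 + H(Q(-2, 31)))*(-4310033 + 773952) = (-3263691 - ((-2)**2 - 33*31)*(1 + 2*((-2)**2 - 33*31))/4)*(-4310033 + 773952) = (-3263691 - (4 - 1023)*(1 + 2*(4 - 1023))/4)*(-3536081) = (-3263691 - 1/4*(-1019)*(1 + 2*(-1019)))*(-3536081) = (-3263691 - 1/4*(-1019)*(1 - 2038))*(-3536081) = (-3263691 - 1/4*(-1019)*(-2037))*(-3536081) = (-3263691 - 2075703/4)*(-3536081) = -15130467/4*(-3536081) = 53502556879827/4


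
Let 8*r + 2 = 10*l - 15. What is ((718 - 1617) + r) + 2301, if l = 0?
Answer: 11199/8 ≈ 1399.9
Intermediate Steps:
r = -17/8 (r = -¼ + (10*0 - 15)/8 = -¼ + (0 - 15)/8 = -¼ + (⅛)*(-15) = -¼ - 15/8 = -17/8 ≈ -2.1250)
((718 - 1617) + r) + 2301 = ((718 - 1617) - 17/8) + 2301 = (-899 - 17/8) + 2301 = -7209/8 + 2301 = 11199/8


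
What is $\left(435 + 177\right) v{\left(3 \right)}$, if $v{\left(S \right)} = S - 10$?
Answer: $-4284$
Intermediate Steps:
$v{\left(S \right)} = -10 + S$
$\left(435 + 177\right) v{\left(3 \right)} = \left(435 + 177\right) \left(-10 + 3\right) = 612 \left(-7\right) = -4284$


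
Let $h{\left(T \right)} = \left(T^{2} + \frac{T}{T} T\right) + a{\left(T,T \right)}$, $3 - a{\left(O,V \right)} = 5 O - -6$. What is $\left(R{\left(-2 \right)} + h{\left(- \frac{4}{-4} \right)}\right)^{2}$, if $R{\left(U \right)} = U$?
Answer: $64$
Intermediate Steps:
$a{\left(O,V \right)} = -3 - 5 O$ ($a{\left(O,V \right)} = 3 - \left(5 O - -6\right) = 3 - \left(5 O + 6\right) = 3 - \left(6 + 5 O\right) = -3 - 5 O$)
$h{\left(T \right)} = -3 + T^{2} - 4 T$ ($h{\left(T \right)} = \left(T^{2} + \frac{T}{T} T\right) - \left(3 + 5 T\right) = \left(T^{2} + 1 T\right) - \left(3 + 5 T\right) = \left(T^{2} + T\right) - \left(3 + 5 T\right) = \left(T + T^{2}\right) - \left(3 + 5 T\right) = -3 + T^{2} - 4 T$)
$\left(R{\left(-2 \right)} + h{\left(- \frac{4}{-4} \right)}\right)^{2} = \left(-2 - \left(3 - 1^{2} + 4 \left(-4\right) \frac{1}{-4}\right)\right)^{2} = \left(-2 - \left(3 - 1 + 4 \left(-4\right) \left(- \frac{1}{4}\right)\right)\right)^{2} = \left(-2 - \left(7 - 1\right)\right)^{2} = \left(-2 - 6\right)^{2} = \left(-8\right)^{2} = 64$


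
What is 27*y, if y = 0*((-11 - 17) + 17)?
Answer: 0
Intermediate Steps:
y = 0 (y = 0*(-28 + 17) = 0*(-11) = 0)
27*y = 27*0 = 0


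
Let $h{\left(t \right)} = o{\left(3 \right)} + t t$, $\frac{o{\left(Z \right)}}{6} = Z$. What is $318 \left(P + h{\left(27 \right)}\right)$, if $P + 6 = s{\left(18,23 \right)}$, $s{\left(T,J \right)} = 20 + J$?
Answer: $249312$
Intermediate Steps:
$P = 37$ ($P = -6 + \left(20 + 23\right) = -6 + 43 = 37$)
$o{\left(Z \right)} = 6 Z$
$h{\left(t \right)} = 18 + t^{2}$ ($h{\left(t \right)} = 6 \cdot 3 + t t = 18 + t^{2}$)
$318 \left(P + h{\left(27 \right)}\right) = 318 \left(37 + \left(18 + 27^{2}\right)\right) = 318 \left(37 + \left(18 + 729\right)\right) = 318 \left(37 + 747\right) = 318 \cdot 784 = 249312$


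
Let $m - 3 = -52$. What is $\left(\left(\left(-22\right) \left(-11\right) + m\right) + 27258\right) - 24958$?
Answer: $2493$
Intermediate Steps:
$m = -49$ ($m = 3 - 52 = -49$)
$\left(\left(\left(-22\right) \left(-11\right) + m\right) + 27258\right) - 24958 = \left(\left(\left(-22\right) \left(-11\right) - 49\right) + 27258\right) - 24958 = \left(\left(242 - 49\right) + 27258\right) - 24958 = \left(193 + 27258\right) - 24958 = 27451 - 24958 = 2493$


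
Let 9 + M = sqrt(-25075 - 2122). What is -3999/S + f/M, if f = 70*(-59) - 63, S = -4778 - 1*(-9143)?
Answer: 18545761/39689490 + 4193*I*sqrt(27197)/27278 ≈ 0.46727 + 25.35*I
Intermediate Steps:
M = -9 + I*sqrt(27197) (M = -9 + sqrt(-25075 - 2122) = -9 + sqrt(-27197) = -9 + I*sqrt(27197) ≈ -9.0 + 164.92*I)
S = 4365 (S = -4778 + 9143 = 4365)
f = -4193 (f = -4130 - 63 = -4193)
-3999/S + f/M = -3999/4365 - 4193/(-9 + I*sqrt(27197)) = -3999*1/4365 - 4193/(-9 + I*sqrt(27197)) = -1333/1455 - 4193/(-9 + I*sqrt(27197))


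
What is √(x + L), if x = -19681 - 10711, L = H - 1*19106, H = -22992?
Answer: I*√72490 ≈ 269.24*I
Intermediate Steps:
L = -42098 (L = -22992 - 1*19106 = -22992 - 19106 = -42098)
x = -30392
√(x + L) = √(-30392 - 42098) = √(-72490) = I*√72490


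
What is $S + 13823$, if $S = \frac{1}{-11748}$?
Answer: $\frac{162392603}{11748} \approx 13823.0$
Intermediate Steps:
$S = - \frac{1}{11748} \approx -8.5121 \cdot 10^{-5}$
$S + 13823 = - \frac{1}{11748} + 13823 = \frac{162392603}{11748}$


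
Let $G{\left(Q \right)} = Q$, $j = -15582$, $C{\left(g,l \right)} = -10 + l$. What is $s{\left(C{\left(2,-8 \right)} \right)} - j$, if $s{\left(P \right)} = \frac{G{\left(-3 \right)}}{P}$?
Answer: $\frac{93493}{6} \approx 15582.0$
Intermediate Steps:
$s{\left(P \right)} = - \frac{3}{P}$
$s{\left(C{\left(2,-8 \right)} \right)} - j = - \frac{3}{-10 - 8} - -15582 = - \frac{3}{-18} + 15582 = \left(-3\right) \left(- \frac{1}{18}\right) + 15582 = \frac{1}{6} + 15582 = \frac{93493}{6}$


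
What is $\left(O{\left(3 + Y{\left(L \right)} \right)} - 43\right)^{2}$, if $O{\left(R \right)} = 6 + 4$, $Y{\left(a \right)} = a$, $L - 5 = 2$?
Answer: $1089$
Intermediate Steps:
$L = 7$ ($L = 5 + 2 = 7$)
$O{\left(R \right)} = 10$
$\left(O{\left(3 + Y{\left(L \right)} \right)} - 43\right)^{2} = \left(10 - 43\right)^{2} = \left(-33\right)^{2} = 1089$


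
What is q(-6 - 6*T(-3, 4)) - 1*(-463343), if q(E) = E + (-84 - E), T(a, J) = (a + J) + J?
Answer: 463259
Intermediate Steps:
T(a, J) = a + 2*J (T(a, J) = (J + a) + J = a + 2*J)
q(E) = -84
q(-6 - 6*T(-3, 4)) - 1*(-463343) = -84 - 1*(-463343) = -84 + 463343 = 463259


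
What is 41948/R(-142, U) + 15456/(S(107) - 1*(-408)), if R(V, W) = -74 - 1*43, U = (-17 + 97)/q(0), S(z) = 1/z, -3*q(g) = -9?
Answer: -1637830172/5107869 ≈ -320.65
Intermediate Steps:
q(g) = 3 (q(g) = -⅓*(-9) = 3)
U = 80/3 (U = (-17 + 97)/3 = 80*(⅓) = 80/3 ≈ 26.667)
R(V, W) = -117 (R(V, W) = -74 - 43 = -117)
41948/R(-142, U) + 15456/(S(107) - 1*(-408)) = 41948/(-117) + 15456/(1/107 - 1*(-408)) = 41948*(-1/117) + 15456/(1/107 + 408) = -41948/117 + 15456/(43657/107) = -41948/117 + 15456*(107/43657) = -41948/117 + 1653792/43657 = -1637830172/5107869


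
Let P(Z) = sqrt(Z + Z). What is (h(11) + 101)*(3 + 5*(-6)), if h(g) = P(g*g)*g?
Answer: -2727 - 3267*sqrt(2) ≈ -7347.2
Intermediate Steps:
P(Z) = sqrt(2)*sqrt(Z) (P(Z) = sqrt(2*Z) = sqrt(2)*sqrt(Z))
h(g) = g*sqrt(2)*sqrt(g**2) (h(g) = (sqrt(2)*sqrt(g*g))*g = (sqrt(2)*sqrt(g**2))*g = g*sqrt(2)*sqrt(g**2))
(h(11) + 101)*(3 + 5*(-6)) = (11*sqrt(2)*sqrt(11**2) + 101)*(3 + 5*(-6)) = (11*sqrt(2)*sqrt(121) + 101)*(3 - 30) = (11*sqrt(2)*11 + 101)*(-27) = (121*sqrt(2) + 101)*(-27) = (101 + 121*sqrt(2))*(-27) = -2727 - 3267*sqrt(2)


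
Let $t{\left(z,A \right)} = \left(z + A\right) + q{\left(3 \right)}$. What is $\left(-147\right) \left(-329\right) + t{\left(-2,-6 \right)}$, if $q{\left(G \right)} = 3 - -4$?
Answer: $48362$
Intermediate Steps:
$q{\left(G \right)} = 7$ ($q{\left(G \right)} = 3 + 4 = 7$)
$t{\left(z,A \right)} = 7 + A + z$ ($t{\left(z,A \right)} = \left(z + A\right) + 7 = \left(A + z\right) + 7 = 7 + A + z$)
$\left(-147\right) \left(-329\right) + t{\left(-2,-6 \right)} = \left(-147\right) \left(-329\right) - 1 = 48363 - 1 = 48362$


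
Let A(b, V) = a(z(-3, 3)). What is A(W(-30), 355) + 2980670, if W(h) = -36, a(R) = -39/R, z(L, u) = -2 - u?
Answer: 14903389/5 ≈ 2.9807e+6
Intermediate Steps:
A(b, V) = 39/5 (A(b, V) = -39/(-2 - 1*3) = -39/(-2 - 3) = -39/(-5) = -39*(-1/5) = 39/5)
A(W(-30), 355) + 2980670 = 39/5 + 2980670 = 14903389/5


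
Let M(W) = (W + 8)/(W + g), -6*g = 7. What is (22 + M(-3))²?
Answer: 10816/25 ≈ 432.64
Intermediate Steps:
g = -7/6 (g = -⅙*7 = -7/6 ≈ -1.1667)
M(W) = (8 + W)/(-7/6 + W) (M(W) = (W + 8)/(W - 7/6) = (8 + W)/(-7/6 + W))
(22 + M(-3))² = (22 + 6*(8 - 3)/(-7 + 6*(-3)))² = (22 + 6*5/(-7 - 18))² = (22 + 6*5/(-25))² = (22 + 6*(-1/25)*5)² = (22 - 6/5)² = (104/5)² = 10816/25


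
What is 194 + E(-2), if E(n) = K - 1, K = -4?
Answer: 189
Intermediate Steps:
E(n) = -5 (E(n) = -4 - 1 = -5)
194 + E(-2) = 194 - 5 = 189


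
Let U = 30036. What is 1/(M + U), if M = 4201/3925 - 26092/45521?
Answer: 178669925/5366618689921 ≈ 3.3293e-5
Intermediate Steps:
M = 88822621/178669925 (M = 4201*(1/3925) - 26092*1/45521 = 4201/3925 - 26092/45521 = 88822621/178669925 ≈ 0.49713)
1/(M + U) = 1/(88822621/178669925 + 30036) = 1/(5366618689921/178669925) = 178669925/5366618689921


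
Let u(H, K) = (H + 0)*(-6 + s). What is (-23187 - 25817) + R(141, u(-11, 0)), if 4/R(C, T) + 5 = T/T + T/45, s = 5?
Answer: -8281856/169 ≈ -49005.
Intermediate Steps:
u(H, K) = -H (u(H, K) = (H + 0)*(-6 + 5) = H*(-1) = -H)
R(C, T) = 4/(-4 + T/45) (R(C, T) = 4/(-5 + (T/T + T/45)) = 4/(-5 + (1 + T*(1/45))) = 4/(-5 + (1 + T/45)) = 4/(-4 + T/45))
(-23187 - 25817) + R(141, u(-11, 0)) = (-23187 - 25817) + 180/(-180 - 1*(-11)) = -49004 + 180/(-180 + 11) = -49004 + 180/(-169) = -49004 + 180*(-1/169) = -49004 - 180/169 = -8281856/169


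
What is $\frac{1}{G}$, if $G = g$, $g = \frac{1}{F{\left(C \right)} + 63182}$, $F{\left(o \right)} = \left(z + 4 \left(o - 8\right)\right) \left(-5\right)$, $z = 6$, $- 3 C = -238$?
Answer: $\frac{185176}{3} \approx 61725.0$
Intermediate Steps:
$C = \frac{238}{3}$ ($C = \left(- \frac{1}{3}\right) \left(-238\right) = \frac{238}{3} \approx 79.333$)
$F{\left(o \right)} = 130 - 20 o$ ($F{\left(o \right)} = \left(6 + 4 \left(o - 8\right)\right) \left(-5\right) = \left(6 + 4 \left(-8 + o\right)\right) \left(-5\right) = \left(6 + \left(-32 + 4 o\right)\right) \left(-5\right) = \left(-26 + 4 o\right) \left(-5\right) = 130 - 20 o$)
$g = \frac{3}{185176}$ ($g = \frac{1}{\left(130 - \frac{4760}{3}\right) + 63182} = \frac{1}{- \frac{4370}{3} + 63182} = \frac{1}{\frac{185176}{3}} = \frac{3}{185176} \approx 1.6201 \cdot 10^{-5}$)
$G = \frac{3}{185176} \approx 1.6201 \cdot 10^{-5}$
$\frac{1}{G} = \frac{1}{\frac{3}{185176}} = \frac{185176}{3}$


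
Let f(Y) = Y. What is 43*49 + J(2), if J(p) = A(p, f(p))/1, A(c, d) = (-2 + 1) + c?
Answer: 2108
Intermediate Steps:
A(c, d) = -1 + c
J(p) = -1 + p (J(p) = (-1 + p)/1 = (-1 + p)*1 = -1 + p)
43*49 + J(2) = 43*49 + (-1 + 2) = 2107 + 1 = 2108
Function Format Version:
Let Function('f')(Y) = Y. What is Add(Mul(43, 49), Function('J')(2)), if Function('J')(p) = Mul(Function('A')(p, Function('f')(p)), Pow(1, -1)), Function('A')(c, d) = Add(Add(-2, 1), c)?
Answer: 2108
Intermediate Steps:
Function('A')(c, d) = Add(-1, c)
Function('J')(p) = Add(-1, p) (Function('J')(p) = Mul(Add(-1, p), Pow(1, -1)) = Mul(Add(-1, p), 1) = Add(-1, p))
Add(Mul(43, 49), Function('J')(2)) = Add(Mul(43, 49), Add(-1, 2)) = Add(2107, 1) = 2108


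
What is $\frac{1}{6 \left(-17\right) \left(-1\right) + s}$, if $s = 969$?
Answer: $\frac{1}{1071} \approx 0.00093371$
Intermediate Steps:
$\frac{1}{6 \left(-17\right) \left(-1\right) + s} = \frac{1}{6 \left(-17\right) \left(-1\right) + 969} = \frac{1}{\left(-102\right) \left(-1\right) + 969} = \frac{1}{102 + 969} = \frac{1}{1071}$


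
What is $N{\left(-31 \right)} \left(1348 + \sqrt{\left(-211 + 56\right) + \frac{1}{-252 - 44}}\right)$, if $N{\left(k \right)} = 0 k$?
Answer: $0$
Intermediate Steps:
$N{\left(k \right)} = 0$
$N{\left(-31 \right)} \left(1348 + \sqrt{\left(-211 + 56\right) + \frac{1}{-252 - 44}}\right) = 0 \left(1348 + \sqrt{\left(-211 + 56\right) + \frac{1}{-252 - 44}}\right) = 0 \left(1348 + \sqrt{-155 + \frac{1}{-296}}\right) = 0 \left(1348 + \sqrt{-155 - \frac{1}{296}}\right) = 0 \left(1348 + \sqrt{- \frac{45881}{296}}\right) = 0 \left(1348 + \frac{i \sqrt{3395194}}{148}\right) = 0$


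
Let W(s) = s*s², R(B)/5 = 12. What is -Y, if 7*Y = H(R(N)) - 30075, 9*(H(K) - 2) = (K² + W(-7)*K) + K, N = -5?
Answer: 31953/7 ≈ 4564.7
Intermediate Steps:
R(B) = 60 (R(B) = 5*12 = 60)
W(s) = s³
H(K) = 2 - 38*K + K²/9 (H(K) = 2 + ((K² + (-7)³*K) + K)/9 = 2 + ((K² - 343*K) + K)/9 = 2 + (K² - 342*K)/9 = 2 + (-38*K + K²/9) = 2 - 38*K + K²/9)
Y = -31953/7 (Y = ((2 - 38*60 + (⅑)*60²) - 30075)/7 = ((2 - 2280 + (⅑)*3600) - 30075)/7 = ((2 - 2280 + 400) - 30075)/7 = (-1878 - 30075)/7 = (⅐)*(-31953) = -31953/7 ≈ -4564.7)
-Y = -1*(-31953/7) = 31953/7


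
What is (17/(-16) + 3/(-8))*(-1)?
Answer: 23/16 ≈ 1.4375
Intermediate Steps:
(17/(-16) + 3/(-8))*(-1) = (17*(-1/16) + 3*(-1/8))*(-1) = (-17/16 - 3/8)*(-1) = -23/16*(-1) = 23/16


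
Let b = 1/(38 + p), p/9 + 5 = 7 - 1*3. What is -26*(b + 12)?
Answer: -9074/29 ≈ -312.90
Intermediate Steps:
p = -9 (p = -45 + 9*(7 - 1*3) = -45 + 9*(7 - 3) = -45 + 9*4 = -45 + 36 = -9)
b = 1/29 (b = 1/(38 - 9) = 1/29 ≈ 0.034483)
-26*(b + 12) = -26*(1/29 + 12) = -26*349/29 = -9074/29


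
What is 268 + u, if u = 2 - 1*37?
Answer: 233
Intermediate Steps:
u = -35 (u = 2 - 37 = -35)
268 + u = 268 - 35 = 233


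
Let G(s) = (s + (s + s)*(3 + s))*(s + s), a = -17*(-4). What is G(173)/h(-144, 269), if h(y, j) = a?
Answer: 10564937/34 ≈ 3.1073e+5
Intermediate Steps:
a = 68
h(y, j) = 68
G(s) = 2*s*(s + 2*s*(3 + s)) (G(s) = (s + (2*s)*(3 + s))*(2*s) = (s + 2*s*(3 + s))*(2*s) = 2*s*(s + 2*s*(3 + s)))
G(173)/h(-144, 269) = (173²*(14 + 4*173))/68 = (29929*(14 + 692))*(1/68) = (29929*706)*(1/68) = 21129874*(1/68) = 10564937/34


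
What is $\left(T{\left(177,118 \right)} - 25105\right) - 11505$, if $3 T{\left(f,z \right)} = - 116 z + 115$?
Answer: $- \frac{123403}{3} \approx -41134.0$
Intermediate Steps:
$T{\left(f,z \right)} = \frac{115}{3} - \frac{116 z}{3}$ ($T{\left(f,z \right)} = \frac{- 116 z + 115}{3} = \frac{115 - 116 z}{3} = \frac{115}{3} - \frac{116 z}{3}$)
$\left(T{\left(177,118 \right)} - 25105\right) - 11505 = \left(\left(\frac{115}{3} - \frac{13688}{3}\right) - 25105\right) - 11505 = \left(- \frac{13573}{3} - 25105\right) - 11505 = - \frac{88888}{3} - 11505 = - \frac{123403}{3}$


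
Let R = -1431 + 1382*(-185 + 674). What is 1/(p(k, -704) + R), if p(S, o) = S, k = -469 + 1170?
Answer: 1/675068 ≈ 1.4813e-6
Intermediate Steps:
k = 701
R = 674367 (R = -1431 + 1382*489 = -1431 + 675798 = 674367)
1/(p(k, -704) + R) = 1/(701 + 674367) = 1/675068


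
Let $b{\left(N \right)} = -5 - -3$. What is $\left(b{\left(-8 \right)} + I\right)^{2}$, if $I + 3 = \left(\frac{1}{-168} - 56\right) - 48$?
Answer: $\frac{335365969}{28224} \approx 11882.0$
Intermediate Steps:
$I = - \frac{17977}{168}$ ($I = -3 + \left(\left(\frac{1}{-168} - 56\right) - 48\right) = -3 - \frac{17473}{168} = - \frac{17977}{168} \approx -107.01$)
$b{\left(N \right)} = -2$ ($b{\left(N \right)} = -5 + 3 = -2$)
$\left(b{\left(-8 \right)} + I\right)^{2} = \left(-2 - \frac{17977}{168}\right)^{2} = \left(- \frac{18313}{168}\right)^{2} = \frac{335365969}{28224}$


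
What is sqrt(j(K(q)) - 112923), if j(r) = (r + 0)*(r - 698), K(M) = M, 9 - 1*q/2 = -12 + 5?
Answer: 3*I*sqrt(14915) ≈ 366.38*I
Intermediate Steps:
q = 32 (q = 18 - 2*(-12 + 5) = 18 - 2*(-7) = 18 + 14 = 32)
j(r) = r*(-698 + r)
sqrt(j(K(q)) - 112923) = sqrt(32*(-698 + 32) - 112923) = sqrt(32*(-666) - 112923) = sqrt(-21312 - 112923) = sqrt(-134235) = 3*I*sqrt(14915)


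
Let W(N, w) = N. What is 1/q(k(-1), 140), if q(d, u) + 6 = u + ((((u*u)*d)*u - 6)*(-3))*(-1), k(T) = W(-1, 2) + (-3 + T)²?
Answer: 1/123480116 ≈ 8.0985e-9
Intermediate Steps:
k(T) = -1 + (-3 + T)²
q(d, u) = -24 + u + 3*d*u³ (q(d, u) = -6 + (u + ((((u*u)*d)*u - 6)*(-3))*(-1)) = -6 + (u + (((u²*d)*u - 6)*(-3))*(-1)) = -6 + (u + (((d*u²)*u - 6)*(-3))*(-1)) = -6 + (u + ((d*u³ - 6)*(-3))*(-1)) = -6 + (u + ((-6 + d*u³)*(-3))*(-1)) = -6 + (u + (18 - 3*d*u³)*(-1)) = -6 + (u + (-18 + 3*d*u³)) = -6 + (-18 + u + 3*d*u³) = -24 + u + 3*d*u³)
1/q(k(-1), 140) = 1/(-24 + 140 + 3*(-1 + (-3 - 1)²)*140³) = 1/(-24 + 140 + 3*(-1 + (-4)²)*2744000) = 1/(-24 + 140 + 3*(-1 + 16)*2744000) = 1/(-24 + 140 + 3*15*2744000) = 1/(-24 + 140 + 123480000) = 1/123480116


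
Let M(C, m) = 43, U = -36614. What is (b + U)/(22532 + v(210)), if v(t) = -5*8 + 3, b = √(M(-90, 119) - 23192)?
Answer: -36614/22495 + I*√23149/22495 ≈ -1.6277 + 0.0067636*I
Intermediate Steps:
b = I*√23149 (b = √(43 - 23192) = √(-23149) = I*√23149 ≈ 152.15*I)
v(t) = -37 (v(t) = -40 + 3 = -37)
(b + U)/(22532 + v(210)) = (I*√23149 - 36614)/(22532 - 37) = (-36614 + I*√23149)/22495 = (-36614 + I*√23149)*(1/22495) = -36614/22495 + I*√23149/22495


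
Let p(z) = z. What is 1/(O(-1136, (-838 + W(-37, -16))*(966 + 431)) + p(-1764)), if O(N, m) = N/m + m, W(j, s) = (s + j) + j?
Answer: -81026/105186332609 ≈ -7.7031e-7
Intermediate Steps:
W(j, s) = s + 2*j (W(j, s) = (j + s) + j = s + 2*j)
O(N, m) = m + N/m (O(N, m) = N/m + m = m + N/m)
1/(O(-1136, (-838 + W(-37, -16))*(966 + 431)) + p(-1764)) = 1/(((-838 + (-16 + 2*(-37)))*(966 + 431) - 1136*1/((-838 + (-16 + 2*(-37)))*(966 + 431))) - 1764) = 1/(((-838 + (-16 - 74))*1397 - 1136*1/(1397*(-838 + (-16 - 74)))) - 1764) = 1/(((-838 - 90)*1397 - 1136*1/(1397*(-838 - 90))) - 1764) = 1/((-928*1397 - 1136/((-928*1397))) - 1764) = 1/((-1296416 - 1136/(-1296416)) - 1764) = 1/((-1296416 - 1136*(-1/1296416)) - 1764) = 1/((-1296416 + 71/81026) - 1764) = 1/(-105043402745/81026 - 1764) = 1/(-105186332609/81026) = -81026/105186332609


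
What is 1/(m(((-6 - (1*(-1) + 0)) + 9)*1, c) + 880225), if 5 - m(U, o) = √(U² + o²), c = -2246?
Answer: 440115/387399904184 + √1261133/387399904184 ≈ 1.1390e-6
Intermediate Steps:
m(U, o) = 5 - √(U² + o²)
1/(m(((-6 - (1*(-1) + 0)) + 9)*1, c) + 880225) = 1/((5 - √((((-6 - (1*(-1) + 0)) + 9)*1)² + (-2246)²)) + 880225) = 1/((5 - √((((-6 - (-1 + 0)) + 9)*1)² + 5044516)) + 880225) = 1/((5 - √((((-6 - 1*(-1)) + 9)*1)² + 5044516)) + 880225) = 1/((5 - √((((-6 + 1) + 9)*1)² + 5044516)) + 880225) = 1/((5 - √(((-5 + 9)*1)² + 5044516)) + 880225) = 1/((5 - √((4*1)² + 5044516)) + 880225) = 1/((5 - √(4² + 5044516)) + 880225) = 1/((5 - √(16 + 5044516)) + 880225) = 1/((5 - √5044532) + 880225) = 1/((5 - 2*√1261133) + 880225) = 1/(880230 - 2*√1261133)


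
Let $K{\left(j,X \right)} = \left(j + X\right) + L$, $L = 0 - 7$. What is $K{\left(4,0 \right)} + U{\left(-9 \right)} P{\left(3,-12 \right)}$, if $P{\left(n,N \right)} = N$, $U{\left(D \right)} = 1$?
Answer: $-15$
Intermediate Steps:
$L = -7$ ($L = 0 - 7 = -7$)
$K{\left(j,X \right)} = -7 + X + j$ ($K{\left(j,X \right)} = \left(j + X\right) - 7 = \left(X + j\right) - 7 = -7 + X + j$)
$K{\left(4,0 \right)} + U{\left(-9 \right)} P{\left(3,-12 \right)} = \left(-7 + 0 + 4\right) + 1 \left(-12\right) = -3 - 12 = -15$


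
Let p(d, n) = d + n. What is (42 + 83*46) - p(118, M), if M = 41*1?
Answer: 3701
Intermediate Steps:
M = 41
(42 + 83*46) - p(118, M) = (42 + 83*46) - (118 + 41) = (42 + 3818) - 1*159 = 3860 - 159 = 3701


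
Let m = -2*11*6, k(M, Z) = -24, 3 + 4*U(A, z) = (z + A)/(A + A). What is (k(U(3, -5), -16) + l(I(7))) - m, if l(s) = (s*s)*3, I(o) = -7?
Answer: 255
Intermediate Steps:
U(A, z) = -¾ + (A + z)/(8*A) (U(A, z) = -¾ + ((z + A)/(A + A))/4 = -¾ + ((A + z)/((2*A)))/4 = -¾ + ((A + z)*(1/(2*A)))/4 = -¾ + ((A + z)/(2*A))/4 = -¾ + (A + z)/(8*A))
l(s) = 3*s² (l(s) = s²*3 = 3*s²)
m = -132 (m = -22*6 = -132)
(k(U(3, -5), -16) + l(I(7))) - m = (-24 + 3*(-7)²) - 1*(-132) = (-24 + 3*49) + 132 = (-24 + 147) + 132 = 123 + 132 = 255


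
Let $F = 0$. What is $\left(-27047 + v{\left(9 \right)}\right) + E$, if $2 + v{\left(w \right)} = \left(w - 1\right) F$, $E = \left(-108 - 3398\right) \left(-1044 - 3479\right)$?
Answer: $15830589$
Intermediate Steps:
$E = 15857638$ ($E = \left(-3506\right) \left(-4523\right) = 15857638$)
$v{\left(w \right)} = -2$ ($v{\left(w \right)} = -2 + \left(w - 1\right) 0 = -2 + \left(-1 + w\right) 0 = -2 + 0 = -2$)
$\left(-27047 + v{\left(9 \right)}\right) + E = \left(-27047 - 2\right) + 15857638 = -27049 + 15857638 = 15830589$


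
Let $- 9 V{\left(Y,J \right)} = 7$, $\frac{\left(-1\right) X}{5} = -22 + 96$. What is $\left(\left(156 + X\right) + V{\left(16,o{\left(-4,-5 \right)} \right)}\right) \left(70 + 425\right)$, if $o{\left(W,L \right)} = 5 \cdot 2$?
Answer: $-106315$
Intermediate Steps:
$X = -370$ ($X = - 5 \left(-22 + 96\right) = \left(-5\right) 74 = -370$)
$o{\left(W,L \right)} = 10$
$V{\left(Y,J \right)} = - \frac{7}{9}$ ($V{\left(Y,J \right)} = \left(- \frac{1}{9}\right) 7 = - \frac{7}{9}$)
$\left(\left(156 + X\right) + V{\left(16,o{\left(-4,-5 \right)} \right)}\right) \left(70 + 425\right) = \left(\left(156 - 370\right) - \frac{7}{9}\right) \left(70 + 425\right) = \left(-214 - \frac{7}{9}\right) 495 = \left(- \frac{1933}{9}\right) 495 = -106315$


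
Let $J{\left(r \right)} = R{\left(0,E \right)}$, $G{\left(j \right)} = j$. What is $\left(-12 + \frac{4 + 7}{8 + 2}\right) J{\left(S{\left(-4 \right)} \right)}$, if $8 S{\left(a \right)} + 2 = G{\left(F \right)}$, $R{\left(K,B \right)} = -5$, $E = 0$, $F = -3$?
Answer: $\frac{109}{2} \approx 54.5$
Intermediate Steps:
$S{\left(a \right)} = - \frac{5}{8}$ ($S{\left(a \right)} = - \frac{1}{4} + \frac{1}{8} \left(-3\right) = - \frac{1}{4} - \frac{3}{8} = - \frac{5}{8}$)
$J{\left(r \right)} = -5$
$\left(-12 + \frac{4 + 7}{8 + 2}\right) J{\left(S{\left(-4 \right)} \right)} = \left(-12 + \frac{4 + 7}{8 + 2}\right) \left(-5\right) = \left(-12 + \frac{11}{10}\right) \left(-5\right) = \left(- \frac{109}{10}\right) \left(-5\right) = \frac{109}{2}$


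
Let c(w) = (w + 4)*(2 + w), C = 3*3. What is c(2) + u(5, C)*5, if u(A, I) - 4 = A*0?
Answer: 44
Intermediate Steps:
C = 9
u(A, I) = 4 (u(A, I) = 4 + A*0 = 4 + 0 = 4)
c(w) = (2 + w)*(4 + w) (c(w) = (4 + w)*(2 + w) = (2 + w)*(4 + w))
c(2) + u(5, C)*5 = (8 + 2² + 6*2) + 4*5 = (8 + 4 + 12) + 20 = 24 + 20 = 44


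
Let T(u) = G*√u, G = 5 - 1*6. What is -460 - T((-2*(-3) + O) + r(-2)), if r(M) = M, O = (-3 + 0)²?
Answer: -460 + √13 ≈ -456.39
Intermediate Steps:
O = 9 (O = (-3)² = 9)
G = -1 (G = 5 - 6 = -1)
T(u) = -√u
-460 - T((-2*(-3) + O) + r(-2)) = -460 - (-1)*√((-2*(-3) + 9) - 2) = -460 - (-1)*√((6 + 9) - 2) = -460 - (-1)*√(15 - 2) = -460 - (-1)*√13 = -460 + √13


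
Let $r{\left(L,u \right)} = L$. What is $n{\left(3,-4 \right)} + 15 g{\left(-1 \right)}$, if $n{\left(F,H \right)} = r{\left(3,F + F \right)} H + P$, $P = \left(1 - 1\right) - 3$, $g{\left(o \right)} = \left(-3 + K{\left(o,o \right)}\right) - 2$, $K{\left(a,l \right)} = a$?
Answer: $-105$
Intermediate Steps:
$g{\left(o \right)} = -5 + o$ ($g{\left(o \right)} = \left(-3 + o\right) - 2 = -5 + o$)
$P = -3$ ($P = 0 - 3 = -3$)
$n{\left(F,H \right)} = -3 + 3 H$ ($n{\left(F,H \right)} = 3 H - 3 = -3 + 3 H$)
$n{\left(3,-4 \right)} + 15 g{\left(-1 \right)} = \left(-3 + 3 \left(-4\right)\right) + 15 \left(-5 - 1\right) = \left(-3 - 12\right) + 15 \left(-6\right) = -15 - 90 = -105$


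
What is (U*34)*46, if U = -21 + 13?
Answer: -12512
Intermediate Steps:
U = -8
(U*34)*46 = -8*34*46 = -272*46 = -12512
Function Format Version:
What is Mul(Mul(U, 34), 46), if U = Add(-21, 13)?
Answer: -12512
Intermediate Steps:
U = -8
Mul(Mul(U, 34), 46) = Mul(Mul(-8, 34), 46) = Mul(-272, 46) = -12512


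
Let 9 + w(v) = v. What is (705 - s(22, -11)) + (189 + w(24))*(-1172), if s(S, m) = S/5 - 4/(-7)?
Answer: -8343579/35 ≈ -2.3839e+5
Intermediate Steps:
s(S, m) = 4/7 + S/5 (s(S, m) = S*(⅕) - 4*(-⅐) = S/5 + 4/7 = 4/7 + S/5)
w(v) = -9 + v
(705 - s(22, -11)) + (189 + w(24))*(-1172) = (705 - (4/7 + (⅕)*22)) + (189 + (-9 + 24))*(-1172) = (705 - (4/7 + 22/5)) + (189 + 15)*(-1172) = (705 - 1*174/35) + 204*(-1172) = (705 - 174/35) - 239088 = 24501/35 - 239088 = -8343579/35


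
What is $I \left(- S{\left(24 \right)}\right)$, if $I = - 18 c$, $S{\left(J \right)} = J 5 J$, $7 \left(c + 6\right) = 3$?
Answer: $- \frac{2021760}{7} \approx -2.8882 \cdot 10^{5}$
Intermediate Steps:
$c = - \frac{39}{7}$ ($c = -6 + \frac{1}{7} \cdot 3 = -6 + \frac{3}{7} = - \frac{39}{7} \approx -5.5714$)
$S{\left(J \right)} = 5 J^{2}$ ($S{\left(J \right)} = 5 J J = 5 J^{2}$)
$I = \frac{702}{7}$ ($I = \left(-18\right) \left(- \frac{39}{7}\right) = \frac{702}{7} \approx 100.29$)
$I \left(- S{\left(24 \right)}\right) = \frac{702 \left(- 5 \cdot 24^{2}\right)}{7} = \frac{702 \left(- 5 \cdot 576\right)}{7} = \frac{702 \left(\left(-1\right) 2880\right)}{7} = \frac{702}{7} \left(-2880\right) = - \frac{2021760}{7}$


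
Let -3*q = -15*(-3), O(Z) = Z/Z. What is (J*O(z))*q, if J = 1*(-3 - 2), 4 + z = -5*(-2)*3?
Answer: 75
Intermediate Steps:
z = 26 (z = -4 - 5*(-2)*3 = -4 + 10*3 = -4 + 30 = 26)
O(Z) = 1
J = -5 (J = 1*(-5) = -5)
q = -15 (q = -(-5)*(-3) = -⅓*45 = -15)
(J*O(z))*q = -5*1*(-15) = -5*(-15) = 75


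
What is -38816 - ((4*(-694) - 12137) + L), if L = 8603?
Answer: -32506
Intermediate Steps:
-38816 - ((4*(-694) - 12137) + L) = -38816 - ((4*(-694) - 12137) + 8603) = -38816 - ((-2776 - 12137) + 8603) = -38816 - (-14913 + 8603) = -38816 - 1*(-6310) = -38816 + 6310 = -32506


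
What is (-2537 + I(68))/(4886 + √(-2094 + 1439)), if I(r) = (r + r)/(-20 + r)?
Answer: -37145815/71620953 + 15205*I*√655/143241906 ≈ -0.51864 + 0.0027167*I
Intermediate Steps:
I(r) = 2*r/(-20 + r) (I(r) = (2*r)/(-20 + r) = 2*r/(-20 + r))
(-2537 + I(68))/(4886 + √(-2094 + 1439)) = (-2537 + 2*68/(-20 + 68))/(4886 + √(-2094 + 1439)) = (-2537 + 2*68/48)/(4886 + √(-655)) = (-2537 + 2*68*(1/48))/(4886 + I*√655) = (-2537 + 17/6)/(4886 + I*√655) = -15205/(6*(4886 + I*√655))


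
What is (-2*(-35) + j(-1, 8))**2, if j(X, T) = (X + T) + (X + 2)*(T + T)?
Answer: 8649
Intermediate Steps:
j(X, T) = T + X + 2*T*(2 + X) (j(X, T) = (T + X) + (2 + X)*(2*T) = (T + X) + 2*T*(2 + X) = T + X + 2*T*(2 + X))
(-2*(-35) + j(-1, 8))**2 = (-2*(-35) + (-1 + 5*8 + 2*8*(-1)))**2 = (70 + (-1 + 40 - 16))**2 = (70 + 23)**2 = 93**2 = 8649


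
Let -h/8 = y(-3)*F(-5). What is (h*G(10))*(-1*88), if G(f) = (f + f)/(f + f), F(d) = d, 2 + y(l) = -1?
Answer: 10560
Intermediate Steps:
y(l) = -3 (y(l) = -2 - 1 = -3)
G(f) = 1 (G(f) = (2*f)/((2*f)) = (2*f)*(1/(2*f)) = 1)
h = -120 (h = -(-24)*(-5) = -8*15 = -120)
(h*G(10))*(-1*88) = (-120*1)*(-1*88) = -120*(-88) = 10560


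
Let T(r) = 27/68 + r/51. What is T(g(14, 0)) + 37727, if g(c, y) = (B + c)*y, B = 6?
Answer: 2565463/68 ≈ 37727.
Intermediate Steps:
g(c, y) = y*(6 + c) (g(c, y) = (6 + c)*y = y*(6 + c))
T(r) = 27/68 + r/51 (T(r) = 27*(1/68) + r*(1/51) = 27/68 + r/51)
T(g(14, 0)) + 37727 = (27/68 + (0*(6 + 14))/51) + 37727 = (27/68 + (0*20)/51) + 37727 = (27/68 + (1/51)*0) + 37727 = (27/68 + 0) + 37727 = 27/68 + 37727 = 2565463/68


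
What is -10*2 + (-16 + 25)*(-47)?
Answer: -443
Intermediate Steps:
-10*2 + (-16 + 25)*(-47) = -20 + 9*(-47) = -20 - 423 = -443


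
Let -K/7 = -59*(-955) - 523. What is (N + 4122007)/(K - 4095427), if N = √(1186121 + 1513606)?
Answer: -242471/263893 - √2699727/4486181 ≈ -0.91919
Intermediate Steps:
N = √2699727 ≈ 1643.1
K = -390754 (K = -7*(-59*(-955) - 523) = -7*(56345 - 523) = -7*55822 = -390754)
(N + 4122007)/(K - 4095427) = (√2699727 + 4122007)/(-390754 - 4095427) = (4122007 + √2699727)/(-4486181) = (4122007 + √2699727)*(-1/4486181) = -242471/263893 - √2699727/4486181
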